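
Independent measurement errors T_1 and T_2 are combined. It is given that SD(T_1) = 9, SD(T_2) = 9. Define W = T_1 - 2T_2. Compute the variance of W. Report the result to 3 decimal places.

Var(T_1) = 81, Var(T_2) = 81
By independence, Var(W) = (1)²Var(T_1) + (-2)²Var(T_2)
= (1)²·81 + (-2)²·81 = 405

405.000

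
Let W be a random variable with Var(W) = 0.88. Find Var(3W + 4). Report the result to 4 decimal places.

7.9200

Var(3W + 4) = (3)²·Var(W) = 9·0.88 = 7.92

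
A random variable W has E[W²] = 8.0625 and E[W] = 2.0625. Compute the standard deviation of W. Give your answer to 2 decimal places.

V(W) = 8.0625 − (2.0625)² = 3.80859375
SD(W) = √3.80859375 ≈ 1.95

1.95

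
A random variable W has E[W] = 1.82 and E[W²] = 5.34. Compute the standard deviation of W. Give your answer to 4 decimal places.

V(W) = 5.34 − (1.82)² = 2.0276
σ(W) = √2.0276 ≈ 1.4239

1.4239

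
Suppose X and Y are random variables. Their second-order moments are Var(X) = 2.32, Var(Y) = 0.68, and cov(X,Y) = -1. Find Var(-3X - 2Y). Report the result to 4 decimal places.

11.6000

Var(-3X - 2Y) = (-3)²·Var(X) + (-2)²·Var(Y) + 2·(-3)·(-2)·cov(X,Y)
= 9·2.32 + 4·0.68 + 12·-1 = 11.6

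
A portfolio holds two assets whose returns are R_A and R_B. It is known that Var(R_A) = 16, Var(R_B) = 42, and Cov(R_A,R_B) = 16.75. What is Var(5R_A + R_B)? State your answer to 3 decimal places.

609.500

Var(5R_A + R_B) = (5)²·Var(R_A) + (1)²·Var(R_B) + 2·(5)·(1)·Cov(R_A,R_B)
= 25·16 + 1·42 + 10·16.75 = 609.5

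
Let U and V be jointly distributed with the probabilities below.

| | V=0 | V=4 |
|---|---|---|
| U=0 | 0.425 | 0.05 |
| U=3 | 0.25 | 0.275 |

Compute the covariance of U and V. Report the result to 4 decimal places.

E[U] = 1.575,  E[V] = 1.3
E[UV] = 3.3
cov(U,V) = E[UV] − E[U]E[V] = 3.3 − (1.575)(1.3) = 1.2525

1.2525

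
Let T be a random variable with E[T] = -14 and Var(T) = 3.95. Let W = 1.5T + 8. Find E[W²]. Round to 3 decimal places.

E[1.5T + 8] = 1.5·-14 + 8 = -13
Var(1.5T + 8) = (1.5)²·3.95 = 8.8875
E[W²] = Var(W) + (E[W])² = 8.8875 + (-13)² = 177.8875

177.888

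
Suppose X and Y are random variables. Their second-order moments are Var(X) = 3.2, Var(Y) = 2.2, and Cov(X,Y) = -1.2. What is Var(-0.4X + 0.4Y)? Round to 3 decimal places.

Var(-0.4X + 0.4Y) = (-0.4)²·Var(X) + (0.4)²·Var(Y) + 2·(-0.4)·(0.4)·Cov(X,Y)
= 0.16·3.2 + 0.16·2.2 + -0.32·-1.2 = 1.248

1.248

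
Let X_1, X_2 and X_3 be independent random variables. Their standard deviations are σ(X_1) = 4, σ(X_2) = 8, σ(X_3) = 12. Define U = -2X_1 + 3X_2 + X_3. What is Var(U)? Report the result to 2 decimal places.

784.00

Var(X_1) = 16, Var(X_2) = 64, Var(X_3) = 144
By independence, Var(U) = (-2)²Var(X_1) + (3)²Var(X_2) + (1)²Var(X_3)
= (-2)²·16 + (3)²·64 + (1)²·144 = 784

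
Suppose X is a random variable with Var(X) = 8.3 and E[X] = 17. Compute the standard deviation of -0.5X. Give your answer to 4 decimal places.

Var(-0.5X) = (-0.5)²·8.3 = 2.075
SD(-0.5X) = √2.075 ≈ 1.4405

1.4405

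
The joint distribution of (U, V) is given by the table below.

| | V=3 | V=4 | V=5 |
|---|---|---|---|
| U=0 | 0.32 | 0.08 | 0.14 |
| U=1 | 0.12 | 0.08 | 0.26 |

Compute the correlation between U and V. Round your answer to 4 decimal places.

0.3471

E[U] = 0.46,  E[V] = 3.96
E[UV] = 1.98
cov(U,V) = E[UV] − E[U]E[V] = 1.98 − (0.46)(3.96) = 0.1584
Var(U) = 0.2484,  Var(V) = 0.8384
ρ = 0.1584 / √(0.2484·0.8384) ≈ 0.3471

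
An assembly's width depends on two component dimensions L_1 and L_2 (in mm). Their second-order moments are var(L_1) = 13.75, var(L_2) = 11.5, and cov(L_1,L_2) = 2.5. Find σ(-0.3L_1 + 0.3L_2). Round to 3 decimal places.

var(-0.3L_1 + 0.3L_2) = (-0.3)²·var(L_1) + (0.3)²·var(L_2) + 2·(-0.3)·(0.3)·cov(L_1,L_2)
= 0.09·13.75 + 0.09·11.5 + -0.18·2.5 = 1.8225
σ(-0.3L_1 + 0.3L_2) = √1.8225 ≈ 1.350

1.350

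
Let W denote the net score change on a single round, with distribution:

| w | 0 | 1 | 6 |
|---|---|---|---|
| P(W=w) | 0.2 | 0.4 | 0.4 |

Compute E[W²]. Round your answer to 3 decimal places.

14.800

E[W²] = (0)²(0.2) + (1)²(0.4) + (6)²(0.4) = 14.8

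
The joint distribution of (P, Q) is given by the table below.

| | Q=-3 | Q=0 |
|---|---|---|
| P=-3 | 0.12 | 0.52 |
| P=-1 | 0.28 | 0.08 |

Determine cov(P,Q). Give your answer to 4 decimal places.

E[P] = -2.28,  E[Q] = -1.2
E[PQ] = 1.92
cov(P,Q) = E[PQ] − E[P]E[Q] = 1.92 − (-2.28)(-1.2) = -0.816

-0.8160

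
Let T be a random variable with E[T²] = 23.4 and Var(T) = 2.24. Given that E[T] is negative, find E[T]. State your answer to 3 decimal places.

(E[T])² = E[T²] − Var(T) = 23.4 − 2.24 = 21.16
E[T] = −√21.16 = -4.6

-4.600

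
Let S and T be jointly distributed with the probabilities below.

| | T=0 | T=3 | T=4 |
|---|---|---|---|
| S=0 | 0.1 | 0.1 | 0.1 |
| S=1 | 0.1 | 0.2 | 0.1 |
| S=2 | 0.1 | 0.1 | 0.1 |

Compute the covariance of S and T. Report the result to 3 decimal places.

0.000

E[S] = 1,  E[T] = 2.4
E[ST] = 2.4
Cov(S,T) = E[ST] − E[S]E[T] = 2.4 − (1)(2.4) = 0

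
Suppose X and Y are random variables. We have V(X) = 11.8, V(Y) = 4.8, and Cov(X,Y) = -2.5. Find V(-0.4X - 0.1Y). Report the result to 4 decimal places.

1.7360

V(-0.4X - 0.1Y) = (-0.4)²·V(X) + (-0.1)²·V(Y) + 2·(-0.4)·(-0.1)·Cov(X,Y)
= 0.16·11.8 + 0.01·4.8 + 0.08·-2.5 = 1.736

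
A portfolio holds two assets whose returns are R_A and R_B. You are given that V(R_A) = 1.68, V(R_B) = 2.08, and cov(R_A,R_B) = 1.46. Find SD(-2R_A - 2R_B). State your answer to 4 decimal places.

5.1691

V(-2R_A - 2R_B) = (-2)²·V(R_A) + (-2)²·V(R_B) + 2·(-2)·(-2)·cov(R_A,R_B)
= 4·1.68 + 4·2.08 + 8·1.46 = 26.72
SD(-2R_A - 2R_B) = √26.72 ≈ 5.1691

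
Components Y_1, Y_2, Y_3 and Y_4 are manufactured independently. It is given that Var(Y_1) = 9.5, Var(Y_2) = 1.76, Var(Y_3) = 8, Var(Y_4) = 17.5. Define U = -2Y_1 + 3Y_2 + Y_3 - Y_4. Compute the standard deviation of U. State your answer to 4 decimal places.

8.9073

By independence, Var(U) = (-2)²Var(Y_1) + (3)²Var(Y_2) + (1)²Var(Y_3) + (-1)²Var(Y_4)
= (-2)²·9.5 + (3)²·1.76 + (1)²·8 + (-1)²·17.5 = 79.34
SD(U) = √79.34 ≈ 8.9073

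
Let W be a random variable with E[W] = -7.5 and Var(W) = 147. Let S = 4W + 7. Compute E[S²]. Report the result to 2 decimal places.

2881.00

E[4W + 7] = 4·-7.5 + 7 = -23
Var(4W + 7) = (4)²·147 = 2352
E[S²] = Var(S) + (E[S])² = 2352 + (-23)² = 2881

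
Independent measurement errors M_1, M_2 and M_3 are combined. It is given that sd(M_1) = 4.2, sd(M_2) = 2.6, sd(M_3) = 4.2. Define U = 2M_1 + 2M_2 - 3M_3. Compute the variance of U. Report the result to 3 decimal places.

Var(M_1) = 17.64, Var(M_2) = 6.76, Var(M_3) = 17.64
By independence, Var(U) = (2)²Var(M_1) + (2)²Var(M_2) + (-3)²Var(M_3)
= (2)²·17.64 + (2)²·6.76 + (-3)²·17.64 = 256.36

256.360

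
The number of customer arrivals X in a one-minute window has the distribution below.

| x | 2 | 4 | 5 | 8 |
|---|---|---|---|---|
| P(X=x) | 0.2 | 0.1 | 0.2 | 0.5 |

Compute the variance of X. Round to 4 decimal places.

5.7600

E[X] = (2)(0.2) + (4)(0.1) + (5)(0.2) + (8)(0.5) = 5.8
E[X²] = (2)²(0.2) + (4)²(0.1) + (5)²(0.2) + (8)²(0.5) = 39.4
var(X) = E[X²] − (E[X])² = 39.4 − (5.8)² = 5.76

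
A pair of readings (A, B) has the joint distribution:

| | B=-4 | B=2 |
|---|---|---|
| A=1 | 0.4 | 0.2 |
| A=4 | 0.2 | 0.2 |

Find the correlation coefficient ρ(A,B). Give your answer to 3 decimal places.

E[A] = 2.2,  E[B] = -1.6
E[AB] = -2.8
Cov(A,B) = E[AB] − E[A]E[B] = -2.8 − (2.2)(-1.6) = 0.72
var(A) = 2.16,  var(B) = 8.64
ρ = 0.72 / √(2.16·8.64) ≈ 0.167

0.167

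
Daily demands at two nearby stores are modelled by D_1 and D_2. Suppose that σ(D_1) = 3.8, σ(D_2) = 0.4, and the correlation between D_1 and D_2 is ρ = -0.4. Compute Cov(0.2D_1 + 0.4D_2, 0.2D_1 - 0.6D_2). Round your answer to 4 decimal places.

var(D_1) = (3.8)² = 14.44;  var(D_2) = (0.4)² = 0.16
Cov(D_1,D_2) = ρ·σ(D_1)·σ(D_2) = -0.4·3.8·0.4 = -0.608
Cov(0.2D_1 + 0.4D_2, 0.2D_1 - 0.6D_2) = (0.2)(0.2)var(D_1) + (0.4)(-0.6)var(D_2) + [(0.2)(-0.6) + (0.4)(0.2)]Cov(D_1,D_2)
= 0.04·14.44 + -0.24·0.16 + -0.04·-0.608 = 0.56352

0.5635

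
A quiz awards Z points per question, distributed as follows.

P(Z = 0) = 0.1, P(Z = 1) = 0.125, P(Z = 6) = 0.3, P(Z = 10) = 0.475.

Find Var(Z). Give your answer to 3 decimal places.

E[Z] = (0)(0.1) + (1)(0.125) + (6)(0.3) + (10)(0.475) = 6.675
E[Z²] = (0)²(0.1) + (1)²(0.125) + (6)²(0.3) + (10)²(0.475) = 58.425
Var(Z) = E[Z²] − (E[Z])² = 58.425 − (6.675)² = 13.869375

13.869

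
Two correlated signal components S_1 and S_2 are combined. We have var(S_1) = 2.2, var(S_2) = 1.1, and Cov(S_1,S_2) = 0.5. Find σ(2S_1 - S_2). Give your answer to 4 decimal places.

var(2S_1 - S_2) = (2)²·var(S_1) + (-1)²·var(S_2) + 2·(2)·(-1)·Cov(S_1,S_2)
= 4·2.2 + 1·1.1 + -4·0.5 = 7.9
σ(2S_1 - S_2) = √7.9 ≈ 2.8107

2.8107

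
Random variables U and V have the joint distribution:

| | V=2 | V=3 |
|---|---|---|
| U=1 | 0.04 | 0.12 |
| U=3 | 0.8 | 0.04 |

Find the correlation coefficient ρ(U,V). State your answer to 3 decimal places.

-0.702

E[U] = 2.68,  E[V] = 2.16
E[UV] = 5.6
Cov(U,V) = E[UV] − E[U]E[V] = 5.6 − (2.68)(2.16) = -0.1888
Var(U) = 0.5376,  Var(V) = 0.1344
ρ = -0.1888 / √(0.5376·0.1344) ≈ -0.702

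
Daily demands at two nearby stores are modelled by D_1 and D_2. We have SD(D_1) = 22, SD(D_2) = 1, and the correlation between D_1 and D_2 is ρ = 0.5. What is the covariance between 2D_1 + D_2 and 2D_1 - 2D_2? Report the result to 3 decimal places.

1912.000

Var(D_1) = (22)² = 484;  Var(D_2) = (1)² = 1
Cov(D_1,D_2) = ρ·SD(D_1)·SD(D_2) = 0.5·22·1 = 11
Cov(2D_1 + D_2, 2D_1 - 2D_2) = (2)(2)Var(D_1) + (1)(-2)Var(D_2) + [(2)(-2) + (1)(2)]Cov(D_1,D_2)
= 4·484 + -2·1 + -2·11 = 1912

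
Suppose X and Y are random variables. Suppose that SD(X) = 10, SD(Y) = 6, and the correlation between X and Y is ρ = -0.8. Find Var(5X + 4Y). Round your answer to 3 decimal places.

1156.000

Var(X) = (10)² = 100;  Var(Y) = (6)² = 36
cov(X,Y) = ρ·SD(X)·SD(Y) = -0.8·10·6 = -48
Var(5X + 4Y) = (5)²·Var(X) + (4)²·Var(Y) + 2·(5)·(4)·cov(X,Y)
= 25·100 + 16·36 + 40·-48 = 1156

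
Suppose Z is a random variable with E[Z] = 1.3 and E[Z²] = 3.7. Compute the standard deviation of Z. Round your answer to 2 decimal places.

1.42

Var(Z) = 3.7 − (1.3)² = 2.01
SD(Z) = √2.01 ≈ 1.42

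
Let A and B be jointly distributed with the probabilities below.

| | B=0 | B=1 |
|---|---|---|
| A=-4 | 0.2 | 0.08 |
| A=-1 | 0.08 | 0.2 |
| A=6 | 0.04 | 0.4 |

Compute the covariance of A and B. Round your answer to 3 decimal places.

E[A] = 1.24,  E[B] = 0.68
E[AB] = 1.88
Cov(A,B) = E[AB] − E[A]E[B] = 1.88 − (1.24)(0.68) = 1.0368

1.037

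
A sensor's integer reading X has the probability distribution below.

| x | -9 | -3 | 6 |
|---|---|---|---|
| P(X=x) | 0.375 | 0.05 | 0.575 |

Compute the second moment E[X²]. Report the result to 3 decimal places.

51.525

E[X²] = (-9)²(0.375) + (-3)²(0.05) + (6)²(0.575) = 51.525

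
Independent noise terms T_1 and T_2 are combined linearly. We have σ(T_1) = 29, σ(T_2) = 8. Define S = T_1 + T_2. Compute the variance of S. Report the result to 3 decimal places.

905.000

V(T_1) = 841, V(T_2) = 64
By independence, V(S) = (1)²V(T_1) + (1)²V(T_2)
= (1)²·841 + (1)²·64 = 905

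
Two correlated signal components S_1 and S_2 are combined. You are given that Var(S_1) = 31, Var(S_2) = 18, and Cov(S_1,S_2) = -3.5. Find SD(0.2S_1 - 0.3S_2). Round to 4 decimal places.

Var(0.2S_1 - 0.3S_2) = (0.2)²·Var(S_1) + (-0.3)²·Var(S_2) + 2·(0.2)·(-0.3)·Cov(S_1,S_2)
= 0.04·31 + 0.09·18 + -0.12·-3.5 = 3.28
SD(0.2S_1 - 0.3S_2) = √3.28 ≈ 1.8111

1.8111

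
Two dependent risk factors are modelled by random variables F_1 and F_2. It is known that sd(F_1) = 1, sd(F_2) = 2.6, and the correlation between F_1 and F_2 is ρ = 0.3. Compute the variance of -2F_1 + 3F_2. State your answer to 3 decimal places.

55.480

var(F_1) = (1)² = 1;  var(F_2) = (2.6)² = 6.76
Cov(F_1,F_2) = ρ·sd(F_1)·sd(F_2) = 0.3·1·2.6 = 0.78
var(-2F_1 + 3F_2) = (-2)²·var(F_1) + (3)²·var(F_2) + 2·(-2)·(3)·Cov(F_1,F_2)
= 4·1 + 9·6.76 + -12·0.78 = 55.48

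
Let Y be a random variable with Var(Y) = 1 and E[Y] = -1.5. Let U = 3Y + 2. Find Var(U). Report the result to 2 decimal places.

Var(3Y + 2) = (3)²·Var(Y) = 9·1 = 9

9.00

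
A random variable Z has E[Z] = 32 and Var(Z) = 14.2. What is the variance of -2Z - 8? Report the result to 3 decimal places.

56.800

Var(-2Z - 8) = (-2)²·Var(Z) = 4·14.2 = 56.8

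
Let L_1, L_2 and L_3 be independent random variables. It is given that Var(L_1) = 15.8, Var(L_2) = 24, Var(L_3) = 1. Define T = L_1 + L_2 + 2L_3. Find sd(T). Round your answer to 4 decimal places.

6.6182

By independence, Var(T) = (1)²Var(L_1) + (1)²Var(L_2) + (2)²Var(L_3)
= (1)²·15.8 + (1)²·24 + (2)²·1 = 43.8
sd(T) = √43.8 ≈ 6.6182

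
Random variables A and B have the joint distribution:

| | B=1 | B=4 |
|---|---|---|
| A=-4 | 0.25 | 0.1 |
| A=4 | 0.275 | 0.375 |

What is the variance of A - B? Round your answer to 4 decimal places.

13.6244

E[A] = 1.2,  E[B] = 2.425,  E[AB] = 4.5
V(A) = 16 − (1.2)² = 14.56;  V(B) = 8.125 − (2.425)² = 2.244375
Cov(A,B) = 4.5 − (1.2)(2.425) = 1.59
V(A - B) = (1)²·14.56 + (-1)²·2.244375 + 2·(1)·(-1)·1.59 = 13.624375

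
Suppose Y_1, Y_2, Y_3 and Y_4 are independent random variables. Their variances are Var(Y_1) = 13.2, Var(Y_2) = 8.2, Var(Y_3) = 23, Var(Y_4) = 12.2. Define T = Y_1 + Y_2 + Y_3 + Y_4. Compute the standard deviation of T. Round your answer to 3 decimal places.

7.523

By independence, Var(T) = (1)²Var(Y_1) + (1)²Var(Y_2) + (1)²Var(Y_3) + (1)²Var(Y_4)
= (1)²·13.2 + (1)²·8.2 + (1)²·23 + (1)²·12.2 = 56.6
σ(T) = √56.6 ≈ 7.523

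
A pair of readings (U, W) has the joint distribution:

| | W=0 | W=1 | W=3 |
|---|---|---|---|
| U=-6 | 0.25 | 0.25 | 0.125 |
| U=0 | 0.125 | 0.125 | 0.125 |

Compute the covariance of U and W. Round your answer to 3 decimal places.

0.469

E[U] = -3.75,  E[W] = 1.125
E[UW] = -3.75
cov(U,W) = E[UW] − E[U]E[W] = -3.75 − (-3.75)(1.125) = 0.46875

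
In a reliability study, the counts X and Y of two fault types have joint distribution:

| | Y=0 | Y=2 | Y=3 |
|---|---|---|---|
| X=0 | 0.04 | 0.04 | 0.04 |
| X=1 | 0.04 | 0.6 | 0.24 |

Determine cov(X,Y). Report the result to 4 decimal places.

E[X] = 0.88,  E[Y] = 2.12
E[XY] = 1.92
cov(X,Y) = E[XY] − E[X]E[Y] = 1.92 − (0.88)(2.12) = 0.0544

0.0544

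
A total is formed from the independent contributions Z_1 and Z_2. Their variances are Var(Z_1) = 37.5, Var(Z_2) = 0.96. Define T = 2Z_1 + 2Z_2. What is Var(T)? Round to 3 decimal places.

153.840

By independence, Var(T) = (2)²Var(Z_1) + (2)²Var(Z_2)
= (2)²·37.5 + (2)²·0.96 = 153.84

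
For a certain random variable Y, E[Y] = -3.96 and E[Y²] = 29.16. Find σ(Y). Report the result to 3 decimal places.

Var(Y) = 29.16 − (-3.96)² = 13.4784
σ(Y) = √13.4784 ≈ 3.671

3.671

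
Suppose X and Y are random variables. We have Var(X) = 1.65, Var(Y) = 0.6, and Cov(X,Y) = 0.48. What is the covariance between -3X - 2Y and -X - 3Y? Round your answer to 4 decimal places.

Cov(-3X - 2Y, -X - 3Y) = (-3)(-1)Var(X) + (-2)(-3)Var(Y) + [(-3)(-3) + (-2)(-1)]Cov(X,Y)
= 3·1.65 + 6·0.6 + 11·0.48 = 13.83

13.8300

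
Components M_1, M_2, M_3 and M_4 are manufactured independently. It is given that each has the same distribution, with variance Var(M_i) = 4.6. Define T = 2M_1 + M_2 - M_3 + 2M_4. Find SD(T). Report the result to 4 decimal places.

By independence, Var(T) = (2)²Var(M_1) + (1)²Var(M_2) + (-1)²Var(M_3) + (2)²Var(M_4)
= (2)²·4.6 + (1)²·4.6 + (-1)²·4.6 + (2)²·4.6 = 46
SD(T) = √46 ≈ 6.7823

6.7823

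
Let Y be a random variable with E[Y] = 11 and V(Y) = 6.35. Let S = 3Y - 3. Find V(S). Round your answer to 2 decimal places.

V(3Y - 3) = (3)²·V(Y) = 9·6.35 = 57.15

57.15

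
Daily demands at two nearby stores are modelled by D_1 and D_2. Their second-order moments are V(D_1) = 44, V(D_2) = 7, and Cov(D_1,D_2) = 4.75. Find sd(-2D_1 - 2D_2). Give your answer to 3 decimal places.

15.556

V(-2D_1 - 2D_2) = (-2)²·V(D_1) + (-2)²·V(D_2) + 2·(-2)·(-2)·Cov(D_1,D_2)
= 4·44 + 4·7 + 8·4.75 = 242
sd(-2D_1 - 2D_2) = √242 ≈ 15.556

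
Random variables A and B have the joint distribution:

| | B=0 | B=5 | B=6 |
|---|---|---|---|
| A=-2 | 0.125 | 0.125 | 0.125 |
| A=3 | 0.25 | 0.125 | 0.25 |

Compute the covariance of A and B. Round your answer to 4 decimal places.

-0.3125

E[A] = 1.125,  E[B] = 3.5
E[AB] = 3.625
Cov(A,B) = E[AB] − E[A]E[B] = 3.625 − (1.125)(3.5) = -0.3125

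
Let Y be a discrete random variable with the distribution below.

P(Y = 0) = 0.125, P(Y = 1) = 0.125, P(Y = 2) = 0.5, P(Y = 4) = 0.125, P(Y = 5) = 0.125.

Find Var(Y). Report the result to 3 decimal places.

2.188

E[Y] = (0)(0.125) + (1)(0.125) + (2)(0.5) + (4)(0.125) + (5)(0.125) = 2.25
E[Y²] = (0)²(0.125) + (1)²(0.125) + (2)²(0.5) + (4)²(0.125) + (5)²(0.125) = 7.25
Var(Y) = E[Y²] − (E[Y])² = 7.25 − (2.25)² = 2.1875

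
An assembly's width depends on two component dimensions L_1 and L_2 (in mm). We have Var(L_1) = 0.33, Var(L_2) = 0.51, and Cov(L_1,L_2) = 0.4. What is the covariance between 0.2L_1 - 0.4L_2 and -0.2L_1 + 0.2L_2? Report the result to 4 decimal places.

-0.0060

Cov(0.2L_1 - 0.4L_2, -0.2L_1 + 0.2L_2) = (0.2)(-0.2)Var(L_1) + (-0.4)(0.2)Var(L_2) + [(0.2)(0.2) + (-0.4)(-0.2)]Cov(L_1,L_2)
= -0.04·0.33 + -0.08·0.51 + 0.12·0.4 = -0.006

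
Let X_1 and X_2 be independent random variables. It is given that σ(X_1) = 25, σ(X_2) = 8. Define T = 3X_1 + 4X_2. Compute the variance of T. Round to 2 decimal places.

6649.00

Var(X_1) = 625, Var(X_2) = 64
By independence, Var(T) = (3)²Var(X_1) + (4)²Var(X_2)
= (3)²·625 + (4)²·64 = 6649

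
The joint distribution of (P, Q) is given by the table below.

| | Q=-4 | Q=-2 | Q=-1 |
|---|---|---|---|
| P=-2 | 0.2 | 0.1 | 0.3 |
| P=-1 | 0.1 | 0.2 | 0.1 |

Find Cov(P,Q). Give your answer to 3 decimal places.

-0.020

E[P] = -1.6,  E[Q] = -2.2
E[PQ] = 3.5
Cov(P,Q) = E[PQ] − E[P]E[Q] = 3.5 − (-1.6)(-2.2) = -0.02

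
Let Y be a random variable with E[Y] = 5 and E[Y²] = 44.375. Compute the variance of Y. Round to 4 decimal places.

Var(Y) = 44.375 − (5)² = 19.375

19.3750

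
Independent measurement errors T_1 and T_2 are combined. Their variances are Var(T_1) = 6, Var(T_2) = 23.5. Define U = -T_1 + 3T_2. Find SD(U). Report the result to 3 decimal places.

By independence, Var(U) = (-1)²Var(T_1) + (3)²Var(T_2)
= (-1)²·6 + (3)²·23.5 = 217.5
SD(U) = √217.5 ≈ 14.748

14.748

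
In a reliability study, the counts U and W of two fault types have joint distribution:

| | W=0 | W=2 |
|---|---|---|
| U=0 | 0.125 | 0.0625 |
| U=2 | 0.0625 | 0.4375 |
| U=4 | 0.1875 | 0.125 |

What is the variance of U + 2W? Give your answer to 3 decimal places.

E[U] = 2.25,  E[W] = 1.25,  E[UW] = 2.75
Var(U) = 7 − (2.25)² = 1.9375;  Var(W) = 2.5 − (1.25)² = 0.9375
Cov(U,W) = 2.75 − (2.25)(1.25) = -0.0625
Var(U + 2W) = (1)²·1.9375 + (2)²·0.9375 + 2·(1)·(2)·-0.0625 = 5.4375

5.438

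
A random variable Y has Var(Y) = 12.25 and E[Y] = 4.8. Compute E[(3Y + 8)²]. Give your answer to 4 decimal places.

612.0100

E[3Y + 8] = 3·4.8 + 8 = 22.4
Var(3Y + 8) = (3)²·12.25 = 110.25
E[(3Y + 8)²] = Var((3Y + 8)) + (E[(3Y + 8)])² = 110.25 + (22.4)² = 612.01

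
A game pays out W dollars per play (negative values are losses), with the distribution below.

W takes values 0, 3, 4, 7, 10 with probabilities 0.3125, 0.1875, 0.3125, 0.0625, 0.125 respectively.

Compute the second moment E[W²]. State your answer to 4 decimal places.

E[W²] = (0)²(0.3125) + (3)²(0.1875) + (4)²(0.3125) + (7)²(0.0625) + (10)²(0.125) = 22.25

22.2500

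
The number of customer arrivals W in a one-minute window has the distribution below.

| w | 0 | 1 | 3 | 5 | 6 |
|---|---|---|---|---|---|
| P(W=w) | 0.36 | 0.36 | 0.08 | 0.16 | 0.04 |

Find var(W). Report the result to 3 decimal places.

E[W] = (0)(0.36) + (1)(0.36) + (3)(0.08) + (5)(0.16) + (6)(0.04) = 1.64
E[W²] = (0)²(0.36) + (1)²(0.36) + (3)²(0.08) + (5)²(0.16) + (6)²(0.04) = 6.52
var(W) = E[W²] − (E[W])² = 6.52 − (1.64)² = 3.8304

3.830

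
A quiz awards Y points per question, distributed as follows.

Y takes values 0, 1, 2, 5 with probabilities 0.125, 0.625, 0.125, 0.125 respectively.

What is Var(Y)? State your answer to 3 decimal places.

E[Y] = (0)(0.125) + (1)(0.625) + (2)(0.125) + (5)(0.125) = 1.5
E[Y²] = (0)²(0.125) + (1)²(0.625) + (2)²(0.125) + (5)²(0.125) = 4.25
Var(Y) = E[Y²] − (E[Y])² = 4.25 − (1.5)² = 2

2.000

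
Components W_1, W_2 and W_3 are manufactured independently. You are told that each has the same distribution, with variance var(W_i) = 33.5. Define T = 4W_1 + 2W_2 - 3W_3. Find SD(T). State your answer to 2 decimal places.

By independence, var(T) = (4)²var(W_1) + (2)²var(W_2) + (-3)²var(W_3)
= (4)²·33.5 + (2)²·33.5 + (-3)²·33.5 = 971.5
SD(T) = √971.5 ≈ 31.17

31.17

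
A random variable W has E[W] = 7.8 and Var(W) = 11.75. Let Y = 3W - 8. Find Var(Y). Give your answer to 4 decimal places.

Var(3W - 8) = (3)²·Var(W) = 9·11.75 = 105.75

105.7500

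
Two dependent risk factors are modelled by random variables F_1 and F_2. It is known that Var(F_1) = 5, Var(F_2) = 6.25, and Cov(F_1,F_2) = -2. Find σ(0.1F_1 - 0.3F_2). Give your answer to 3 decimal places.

Var(0.1F_1 - 0.3F_2) = (0.1)²·Var(F_1) + (-0.3)²·Var(F_2) + 2·(0.1)·(-0.3)·Cov(F_1,F_2)
= 0.01·5 + 0.09·6.25 + -0.06·-2 = 0.7325
σ(0.1F_1 - 0.3F_2) = √0.7325 ≈ 0.856

0.856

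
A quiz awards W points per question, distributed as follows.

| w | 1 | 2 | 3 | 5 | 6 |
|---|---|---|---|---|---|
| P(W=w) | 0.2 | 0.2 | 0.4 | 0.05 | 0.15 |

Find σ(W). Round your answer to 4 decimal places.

1.5961

E[W] = (1)(0.2) + (2)(0.2) + (3)(0.4) + (5)(0.05) + (6)(0.15) = 2.95
E[W²] = (1)²(0.2) + (2)²(0.2) + (3)²(0.4) + (5)²(0.05) + (6)²(0.15) = 11.25
Var(W) = E[W²] − (E[W])² = 11.25 − (2.95)² = 2.5475
σ(W) = √2.5475 ≈ 1.5961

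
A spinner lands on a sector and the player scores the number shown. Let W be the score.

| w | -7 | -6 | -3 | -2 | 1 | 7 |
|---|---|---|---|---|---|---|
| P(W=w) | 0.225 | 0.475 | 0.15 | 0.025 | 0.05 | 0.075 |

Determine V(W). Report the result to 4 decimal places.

E[W] = (-7)(0.225) + (-6)(0.475) + (-3)(0.15) + (-2)(0.025) + (1)(0.05) + (7)(0.075) = -4.35
E[W²] = (-7)²(0.225) + (-6)²(0.475) + (-3)²(0.15) + (-2)²(0.025) + (1)²(0.05) + (7)²(0.075) = 33.3
V(W) = E[W²] − (E[W])² = 33.3 − (-4.35)² = 14.3775

14.3775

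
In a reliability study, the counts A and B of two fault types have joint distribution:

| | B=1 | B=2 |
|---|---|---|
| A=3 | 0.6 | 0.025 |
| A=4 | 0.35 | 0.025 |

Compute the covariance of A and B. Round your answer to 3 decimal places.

E[A] = 3.375,  E[B] = 1.05
E[AB] = 3.55
cov(A,B) = E[AB] − E[A]E[B] = 3.55 − (3.375)(1.05) = 0.00625

0.006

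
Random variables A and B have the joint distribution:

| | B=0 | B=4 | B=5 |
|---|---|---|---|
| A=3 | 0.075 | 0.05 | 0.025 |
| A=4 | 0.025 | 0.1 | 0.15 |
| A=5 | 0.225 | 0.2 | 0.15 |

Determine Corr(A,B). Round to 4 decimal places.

-0.0384

E[A] = 4.425,  E[B] = 3.025
E[AB] = 13.325
Cov(A,B) = E[AB] − E[A]E[B] = 13.325 − (4.425)(3.025) = -0.060625
V(A) = 0.544375,  V(B) = 4.574375
ρ = -0.060625 / √(0.544375·4.574375) ≈ -0.0384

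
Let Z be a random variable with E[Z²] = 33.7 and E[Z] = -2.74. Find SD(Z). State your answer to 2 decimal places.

Var(Z) = 33.7 − (-2.74)² = 26.1924
SD(Z) = √26.1924 ≈ 5.12

5.12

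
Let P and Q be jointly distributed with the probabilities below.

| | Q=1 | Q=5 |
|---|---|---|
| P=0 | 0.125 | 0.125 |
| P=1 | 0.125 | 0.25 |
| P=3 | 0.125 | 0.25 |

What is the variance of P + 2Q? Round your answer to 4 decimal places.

E[P] = 1.5,  E[Q] = 3.5,  E[PQ] = 5.5
Var(P) = 3.75 − (1.5)² = 1.5;  Var(Q) = 16 − (3.5)² = 3.75
Cov(P,Q) = 5.5 − (1.5)(3.5) = 0.25
Var(P + 2Q) = (1)²·1.5 + (2)²·3.75 + 2·(1)·(2)·0.25 = 17.5

17.5000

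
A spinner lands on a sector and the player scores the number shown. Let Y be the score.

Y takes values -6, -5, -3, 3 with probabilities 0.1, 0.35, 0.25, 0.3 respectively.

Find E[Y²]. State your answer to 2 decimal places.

E[Y²] = (-6)²(0.1) + (-5)²(0.35) + (-3)²(0.25) + (3)²(0.3) = 17.3

17.30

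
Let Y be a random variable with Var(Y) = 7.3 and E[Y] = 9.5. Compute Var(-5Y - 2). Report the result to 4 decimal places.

Var(-5Y - 2) = (-5)²·Var(Y) = 25·7.3 = 182.5

182.5000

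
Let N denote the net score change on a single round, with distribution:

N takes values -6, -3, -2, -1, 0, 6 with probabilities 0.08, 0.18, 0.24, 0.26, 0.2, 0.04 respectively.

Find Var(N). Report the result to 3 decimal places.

E[N] = (-6)(0.08) + (-3)(0.18) + (-2)(0.24) + (-1)(0.26) + (0)(0.2) + (6)(0.04) = -1.52
E[N²] = (-6)²(0.08) + (-3)²(0.18) + (-2)²(0.24) + (-1)²(0.26) + (0)²(0.2) + (6)²(0.04) = 7.16
Var(N) = E[N²] − (E[N])² = 7.16 − (-1.52)² = 4.8496

4.850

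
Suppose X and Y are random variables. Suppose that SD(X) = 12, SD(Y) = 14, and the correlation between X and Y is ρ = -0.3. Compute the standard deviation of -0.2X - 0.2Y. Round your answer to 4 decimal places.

V(X) = (12)² = 144;  V(Y) = (14)² = 196
Cov(X,Y) = ρ·SD(X)·SD(Y) = -0.3·12·14 = -50.4
V(-0.2X - 0.2Y) = (-0.2)²·V(X) + (-0.2)²·V(Y) + 2·(-0.2)·(-0.2)·Cov(X,Y)
= 0.04·144 + 0.04·196 + 0.08·-50.4 = 9.568
SD(-0.2X - 0.2Y) = √9.568 ≈ 3.0932

3.0932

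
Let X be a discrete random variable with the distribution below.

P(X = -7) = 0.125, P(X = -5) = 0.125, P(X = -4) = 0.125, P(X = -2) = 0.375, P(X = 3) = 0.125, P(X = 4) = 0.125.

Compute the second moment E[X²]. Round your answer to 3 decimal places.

15.875

E[X²] = (-7)²(0.125) + (-5)²(0.125) + (-4)²(0.125) + (-2)²(0.375) + (3)²(0.125) + (4)²(0.125) = 15.875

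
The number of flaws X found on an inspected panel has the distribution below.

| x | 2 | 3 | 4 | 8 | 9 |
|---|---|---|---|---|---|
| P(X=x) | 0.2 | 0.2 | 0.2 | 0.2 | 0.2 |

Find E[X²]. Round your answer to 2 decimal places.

E[X²] = (2)²(0.2) + (3)²(0.2) + (4)²(0.2) + (8)²(0.2) + (9)²(0.2) = 34.8

34.80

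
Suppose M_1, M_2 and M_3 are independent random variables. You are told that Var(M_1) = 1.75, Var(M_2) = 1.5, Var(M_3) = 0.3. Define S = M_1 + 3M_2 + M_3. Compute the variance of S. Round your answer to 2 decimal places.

15.55

By independence, Var(S) = (1)²Var(M_1) + (3)²Var(M_2) + (1)²Var(M_3)
= (1)²·1.75 + (3)²·1.5 + (1)²·0.3 = 15.55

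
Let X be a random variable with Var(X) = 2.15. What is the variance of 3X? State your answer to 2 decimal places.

Var(3X) = (3)²·Var(X) = 9·2.15 = 19.35

19.35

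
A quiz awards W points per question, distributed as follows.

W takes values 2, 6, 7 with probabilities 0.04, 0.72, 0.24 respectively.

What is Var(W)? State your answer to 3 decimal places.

0.874

E[W] = (2)(0.04) + (6)(0.72) + (7)(0.24) = 6.08
E[W²] = (2)²(0.04) + (6)²(0.72) + (7)²(0.24) = 37.84
Var(W) = E[W²] − (E[W])² = 37.84 − (6.08)² = 0.8736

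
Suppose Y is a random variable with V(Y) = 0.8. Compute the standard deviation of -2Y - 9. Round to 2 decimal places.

V(-2Y - 9) = (-2)²·0.8 = 3.2
SD(-2Y - 9) = √3.2 ≈ 1.79

1.79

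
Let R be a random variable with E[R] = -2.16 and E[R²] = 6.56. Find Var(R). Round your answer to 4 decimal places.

1.8944

Var(R) = 6.56 − (-2.16)² = 1.8944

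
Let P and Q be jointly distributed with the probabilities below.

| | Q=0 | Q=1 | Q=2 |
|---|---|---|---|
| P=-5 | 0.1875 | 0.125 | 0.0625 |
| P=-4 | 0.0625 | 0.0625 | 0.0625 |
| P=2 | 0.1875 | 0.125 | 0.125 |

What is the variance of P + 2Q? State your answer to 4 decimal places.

E[P] = -1.75,  E[Q] = 0.8125,  E[PQ] = -1.25
Var(P) = 14.125 − (-1.75)² = 11.0625;  Var(Q) = 1.3125 − (0.8125)² = 0.65234375
Cov(P,Q) = -1.25 − (-1.75)(0.8125) = 0.171875
Var(P + 2Q) = (1)²·11.0625 + (2)²·0.65234375 + 2·(1)·(2)·0.171875 = 14.359375

14.3594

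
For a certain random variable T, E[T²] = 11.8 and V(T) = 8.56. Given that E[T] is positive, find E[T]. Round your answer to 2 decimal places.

(E[T])² = E[T²] − V(T) = 11.8 − 8.56 = 3.24
E[T] = √3.24 = 1.8

1.80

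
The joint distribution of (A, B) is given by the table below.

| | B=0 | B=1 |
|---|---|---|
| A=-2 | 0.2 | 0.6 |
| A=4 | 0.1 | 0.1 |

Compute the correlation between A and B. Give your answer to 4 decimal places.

E[A] = -0.8,  E[B] = 0.7
E[AB] = -0.8
Cov(A,B) = E[AB] − E[A]E[B] = -0.8 − (-0.8)(0.7) = -0.24
V(A) = 5.76,  V(B) = 0.21
ρ = -0.24 / √(5.76·0.21) ≈ -0.2182

-0.2182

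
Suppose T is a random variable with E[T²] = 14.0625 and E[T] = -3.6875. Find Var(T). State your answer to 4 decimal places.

Var(T) = 14.0625 − (-3.6875)² = 0.46484375

0.4648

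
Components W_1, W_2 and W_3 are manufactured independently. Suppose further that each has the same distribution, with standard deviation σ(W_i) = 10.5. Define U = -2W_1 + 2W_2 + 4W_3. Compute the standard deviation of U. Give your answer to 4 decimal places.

Var(W_i) = (10.5)² = 110.25
By independence, Var(U) = (-2)²Var(W_1) + (2)²Var(W_2) + (4)²Var(W_3)
= (-2)²·110.25 + (2)²·110.25 + (4)²·110.25 = 2646
σ(U) = √2646 ≈ 51.4393

51.4393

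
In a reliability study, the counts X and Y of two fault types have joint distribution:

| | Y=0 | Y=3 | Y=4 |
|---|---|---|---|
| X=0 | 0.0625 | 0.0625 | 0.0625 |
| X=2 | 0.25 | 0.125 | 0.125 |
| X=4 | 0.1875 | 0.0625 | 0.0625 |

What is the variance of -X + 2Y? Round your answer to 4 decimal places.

16.4375

E[X] = 2.25,  E[Y] = 1.75,  E[XY] = 3.5
V(X) = 7 − (2.25)² = 1.9375;  V(Y) = 6.25 − (1.75)² = 3.1875
cov(X,Y) = 3.5 − (2.25)(1.75) = -0.4375
V(-X + 2Y) = (-1)²·1.9375 + (2)²·3.1875 + 2·(-1)·(2)·-0.4375 = 16.4375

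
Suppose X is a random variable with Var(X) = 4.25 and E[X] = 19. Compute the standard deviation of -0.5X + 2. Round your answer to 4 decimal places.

Var(-0.5X + 2) = (-0.5)²·4.25 = 1.0625
SD(-0.5X + 2) = √1.0625 ≈ 1.0308

1.0308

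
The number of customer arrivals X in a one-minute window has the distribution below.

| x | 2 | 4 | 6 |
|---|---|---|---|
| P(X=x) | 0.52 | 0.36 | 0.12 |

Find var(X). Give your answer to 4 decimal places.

1.9200

E[X] = (2)(0.52) + (4)(0.36) + (6)(0.12) = 3.2
E[X²] = (2)²(0.52) + (4)²(0.36) + (6)²(0.12) = 12.16
var(X) = E[X²] − (E[X])² = 12.16 − (3.2)² = 1.92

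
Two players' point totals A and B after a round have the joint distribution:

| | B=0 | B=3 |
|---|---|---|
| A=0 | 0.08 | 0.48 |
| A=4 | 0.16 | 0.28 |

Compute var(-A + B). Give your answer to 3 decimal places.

E[A] = 1.76,  E[B] = 2.28,  E[AB] = 3.36
var(A) = 7.04 − (1.76)² = 3.9424;  var(B) = 6.84 − (2.28)² = 1.6416
cov(A,B) = 3.36 − (1.76)(2.28) = -0.6528
var(-A + B) = (-1)²·3.9424 + (1)²·1.6416 + 2·(-1)·(1)·-0.6528 = 6.8896

6.890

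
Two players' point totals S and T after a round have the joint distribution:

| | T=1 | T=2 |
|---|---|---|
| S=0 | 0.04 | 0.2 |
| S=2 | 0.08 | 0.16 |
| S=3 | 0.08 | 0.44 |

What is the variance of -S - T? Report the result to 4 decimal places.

1.6544

E[S] = 2.04,  E[T] = 1.8,  E[ST] = 3.68
V(S) = 5.64 − (2.04)² = 1.4784;  V(T) = 3.4 − (1.8)² = 0.16
Cov(S,T) = 3.68 − (2.04)(1.8) = 0.008
V(-S - T) = (-1)²·1.4784 + (-1)²·0.16 + 2·(-1)·(-1)·0.008 = 1.6544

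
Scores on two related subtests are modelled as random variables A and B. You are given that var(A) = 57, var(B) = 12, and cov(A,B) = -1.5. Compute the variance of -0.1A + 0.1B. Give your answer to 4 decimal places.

var(-0.1A + 0.1B) = (-0.1)²·var(A) + (0.1)²·var(B) + 2·(-0.1)·(0.1)·cov(A,B)
= 0.01·57 + 0.01·12 + -0.02·-1.5 = 0.72

0.7200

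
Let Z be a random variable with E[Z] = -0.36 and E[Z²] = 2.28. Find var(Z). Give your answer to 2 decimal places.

2.15

var(Z) = 2.28 − (-0.36)² = 2.1504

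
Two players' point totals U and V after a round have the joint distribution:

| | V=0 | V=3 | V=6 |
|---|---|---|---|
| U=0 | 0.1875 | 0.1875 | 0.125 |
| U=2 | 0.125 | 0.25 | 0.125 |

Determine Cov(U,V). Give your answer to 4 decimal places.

E[U] = 1,  E[V] = 2.8125
E[UV] = 3
Cov(U,V) = E[UV] − E[U]E[V] = 3 − (1)(2.8125) = 0.1875

0.1875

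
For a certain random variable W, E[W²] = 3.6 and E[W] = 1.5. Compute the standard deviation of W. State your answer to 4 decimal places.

1.1619

Var(W) = 3.6 − (1.5)² = 1.35
sd(W) = √1.35 ≈ 1.1619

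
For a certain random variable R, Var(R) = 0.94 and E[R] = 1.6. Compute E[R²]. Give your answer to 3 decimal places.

E[R²] = Var(R) + (E[R])² = 0.94 + (1.6)² = 3.5

3.500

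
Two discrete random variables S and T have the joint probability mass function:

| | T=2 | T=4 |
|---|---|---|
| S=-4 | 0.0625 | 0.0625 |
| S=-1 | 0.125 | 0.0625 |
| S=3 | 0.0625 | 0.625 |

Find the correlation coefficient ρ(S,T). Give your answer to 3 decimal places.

0.482

E[S] = 1.375,  E[T] = 3.5
E[ST] = 5.875
Cov(S,T) = E[ST] − E[S]E[T] = 5.875 − (1.375)(3.5) = 1.0625
V(S) = 6.484375,  V(T) = 0.75
ρ = 1.0625 / √(6.484375·0.75) ≈ 0.482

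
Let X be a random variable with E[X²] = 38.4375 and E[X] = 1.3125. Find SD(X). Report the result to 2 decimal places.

Var(X) = 38.4375 − (1.3125)² = 36.71484375
SD(X) = √36.71484375 ≈ 6.06

6.06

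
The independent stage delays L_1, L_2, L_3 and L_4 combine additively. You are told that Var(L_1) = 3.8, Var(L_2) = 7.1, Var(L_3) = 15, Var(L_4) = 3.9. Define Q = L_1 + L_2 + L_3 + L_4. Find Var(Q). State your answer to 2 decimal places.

29.80

By independence, Var(Q) = (1)²Var(L_1) + (1)²Var(L_2) + (1)²Var(L_3) + (1)²Var(L_4)
= (1)²·3.8 + (1)²·7.1 + (1)²·15 + (1)²·3.9 = 29.8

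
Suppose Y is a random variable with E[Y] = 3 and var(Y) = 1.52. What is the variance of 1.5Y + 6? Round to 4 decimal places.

var(1.5Y + 6) = (1.5)²·var(Y) = 2.25·1.52 = 3.42

3.4200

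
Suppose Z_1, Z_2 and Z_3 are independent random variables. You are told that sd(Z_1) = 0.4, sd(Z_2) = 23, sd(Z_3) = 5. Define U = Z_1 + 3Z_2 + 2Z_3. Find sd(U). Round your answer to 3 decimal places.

V(Z_1) = 0.16, V(Z_2) = 529, V(Z_3) = 25
By independence, V(U) = (1)²V(Z_1) + (3)²V(Z_2) + (2)²V(Z_3)
= (1)²·0.16 + (3)²·529 + (2)²·25 = 4861.16
sd(U) = √4861.16 ≈ 69.722

69.722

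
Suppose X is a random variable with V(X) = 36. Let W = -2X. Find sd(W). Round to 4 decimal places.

V(-2X) = (-2)²·36 = 144
sd(W) = √144 ≈ 12.0000

12.0000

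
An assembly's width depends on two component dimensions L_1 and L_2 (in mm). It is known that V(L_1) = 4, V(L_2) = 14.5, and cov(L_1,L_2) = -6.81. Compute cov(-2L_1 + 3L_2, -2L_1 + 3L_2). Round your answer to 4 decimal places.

cov(-2L_1 + 3L_2, -2L_1 + 3L_2) = (-2)(-2)V(L_1) + (3)(3)V(L_2) + [(-2)(3) + (3)(-2)]cov(L_1,L_2)
= 4·4 + 9·14.5 + -12·-6.81 = 228.22

228.2200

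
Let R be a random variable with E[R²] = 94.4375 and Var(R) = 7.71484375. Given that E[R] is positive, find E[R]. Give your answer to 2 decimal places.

9.31

(E[R])² = E[R²] − Var(R) = 94.4375 − 7.71484375 = 86.72265625
E[R] = √86.72265625 = 9.3125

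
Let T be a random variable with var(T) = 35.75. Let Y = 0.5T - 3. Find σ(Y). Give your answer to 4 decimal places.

var(0.5T - 3) = (0.5)²·35.75 = 8.9375
σ(Y) = √8.9375 ≈ 2.9896

2.9896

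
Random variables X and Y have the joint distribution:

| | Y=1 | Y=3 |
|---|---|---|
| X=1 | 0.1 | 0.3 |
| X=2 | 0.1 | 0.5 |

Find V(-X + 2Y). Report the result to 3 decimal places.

2.640

E[X] = 1.6,  E[Y] = 2.6,  E[XY] = 4.2
V(X) = 2.8 − (1.6)² = 0.24;  V(Y) = 7.4 − (2.6)² = 0.64
Cov(X,Y) = 4.2 − (1.6)(2.6) = 0.04
V(-X + 2Y) = (-1)²·0.24 + (2)²·0.64 + 2·(-1)·(2)·0.04 = 2.64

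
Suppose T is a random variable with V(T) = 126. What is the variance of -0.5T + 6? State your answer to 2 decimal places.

V(-0.5T + 6) = (-0.5)²·V(T) = 0.25·126 = 31.5

31.50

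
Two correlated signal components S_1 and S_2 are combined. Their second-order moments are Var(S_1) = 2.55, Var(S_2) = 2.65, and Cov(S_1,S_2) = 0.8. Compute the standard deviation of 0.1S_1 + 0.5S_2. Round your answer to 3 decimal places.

0.876

Var(0.1S_1 + 0.5S_2) = (0.1)²·Var(S_1) + (0.5)²·Var(S_2) + 2·(0.1)·(0.5)·Cov(S_1,S_2)
= 0.01·2.55 + 0.25·2.65 + 0.1·0.8 = 0.768
SD(0.1S_1 + 0.5S_2) = √0.768 ≈ 0.876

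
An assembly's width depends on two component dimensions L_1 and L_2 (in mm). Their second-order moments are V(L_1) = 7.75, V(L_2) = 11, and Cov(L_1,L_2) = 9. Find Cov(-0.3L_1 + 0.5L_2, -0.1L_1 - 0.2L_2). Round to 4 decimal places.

-0.7775

Cov(-0.3L_1 + 0.5L_2, -0.1L_1 - 0.2L_2) = (-0.3)(-0.1)V(L_1) + (0.5)(-0.2)V(L_2) + [(-0.3)(-0.2) + (0.5)(-0.1)]Cov(L_1,L_2)
= 0.03·7.75 + -0.1·11 + 0.01·9 = -0.7775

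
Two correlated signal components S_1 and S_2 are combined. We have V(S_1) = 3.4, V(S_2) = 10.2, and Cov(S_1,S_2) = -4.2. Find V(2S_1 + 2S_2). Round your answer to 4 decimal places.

20.8000

V(2S_1 + 2S_2) = (2)²·V(S_1) + (2)²·V(S_2) + 2·(2)·(2)·Cov(S_1,S_2)
= 4·3.4 + 4·10.2 + 8·-4.2 = 20.8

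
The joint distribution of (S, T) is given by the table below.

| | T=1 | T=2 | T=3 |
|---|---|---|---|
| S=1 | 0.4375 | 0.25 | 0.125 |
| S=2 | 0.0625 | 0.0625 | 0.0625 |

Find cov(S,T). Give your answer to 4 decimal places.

E[S] = 1.1875,  E[T] = 1.6875
E[ST] = 2.0625
cov(S,T) = E[ST] − E[S]E[T] = 2.0625 − (1.1875)(1.6875) = 0.05859375

0.0586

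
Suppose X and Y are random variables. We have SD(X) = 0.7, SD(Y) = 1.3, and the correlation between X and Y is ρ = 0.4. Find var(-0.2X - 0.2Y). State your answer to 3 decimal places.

var(X) = (0.7)² = 0.49;  var(Y) = (1.3)² = 1.69
cov(X,Y) = ρ·SD(X)·SD(Y) = 0.4·0.7·1.3 = 0.364
var(-0.2X - 0.2Y) = (-0.2)²·var(X) + (-0.2)²·var(Y) + 2·(-0.2)·(-0.2)·cov(X,Y)
= 0.04·0.49 + 0.04·1.69 + 0.08·0.364 = 0.11632

0.116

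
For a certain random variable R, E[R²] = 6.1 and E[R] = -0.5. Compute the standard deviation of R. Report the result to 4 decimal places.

2.4187

var(R) = 6.1 − (-0.5)² = 5.85
sd(R) = √5.85 ≈ 2.4187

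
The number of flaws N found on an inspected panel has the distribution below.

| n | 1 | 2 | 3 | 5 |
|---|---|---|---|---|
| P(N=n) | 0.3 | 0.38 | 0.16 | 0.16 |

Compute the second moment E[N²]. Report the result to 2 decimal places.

7.26

E[N²] = (1)²(0.3) + (2)²(0.38) + (3)²(0.16) + (5)²(0.16) = 7.26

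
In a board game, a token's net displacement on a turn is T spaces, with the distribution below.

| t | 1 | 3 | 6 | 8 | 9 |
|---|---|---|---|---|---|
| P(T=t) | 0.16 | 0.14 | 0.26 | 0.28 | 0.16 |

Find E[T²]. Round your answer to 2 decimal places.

E[T²] = (1)²(0.16) + (3)²(0.14) + (6)²(0.26) + (8)²(0.28) + (9)²(0.16) = 41.66

41.66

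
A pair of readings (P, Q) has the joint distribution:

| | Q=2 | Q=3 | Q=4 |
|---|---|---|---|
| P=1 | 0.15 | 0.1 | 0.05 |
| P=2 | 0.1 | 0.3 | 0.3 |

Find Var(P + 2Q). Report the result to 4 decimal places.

E[P] = 1.7,  E[Q] = 3.1,  E[PQ] = 5.4
Var(P) = 3.1 − (1.7)² = 0.21;  Var(Q) = 10.2 − (3.1)² = 0.59
cov(P,Q) = 5.4 − (1.7)(3.1) = 0.13
Var(P + 2Q) = (1)²·0.21 + (2)²·0.59 + 2·(1)·(2)·0.13 = 3.09

3.0900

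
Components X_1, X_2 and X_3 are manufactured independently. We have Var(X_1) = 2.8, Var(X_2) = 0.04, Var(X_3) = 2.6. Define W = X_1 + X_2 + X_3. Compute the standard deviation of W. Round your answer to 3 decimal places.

2.332

By independence, Var(W) = (1)²Var(X_1) + (1)²Var(X_2) + (1)²Var(X_3)
= (1)²·2.8 + (1)²·0.04 + (1)²·2.6 = 5.44
σ(W) = √5.44 ≈ 2.332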